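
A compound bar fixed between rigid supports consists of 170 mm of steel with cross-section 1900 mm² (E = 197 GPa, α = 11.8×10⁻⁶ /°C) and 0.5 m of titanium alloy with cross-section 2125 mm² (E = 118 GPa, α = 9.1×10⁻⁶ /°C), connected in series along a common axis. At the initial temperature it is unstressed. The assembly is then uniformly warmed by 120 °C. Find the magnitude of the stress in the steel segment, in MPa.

With the walls removed the bar would change length by δ_free = Σ αᵢΔT Lᵢ = 11.8×10⁻⁶×120×170 + 9.1×10⁻⁶×120×500 = 0.7867 mm.
The walls prevent any net length change, so an axial force P (same in every segment) develops. Compatibility: P · Σ Lᵢ/(AᵢEᵢ) = δ_free.
The series flexibility is Σ Lᵢ/(AᵢEᵢ) = 170/(1900×197×10³) + 500/(2125×118×10³) = 2.448×10⁻⁶ mm/N.
P = 0.7867 / 2.448×10⁻⁶ = 321300 N = 321.3 kN, compressive.
σ_{steel} = P / A = 321300 / 1900 = 169.1 MPa.

σ ≈ 169 MPa (compressive)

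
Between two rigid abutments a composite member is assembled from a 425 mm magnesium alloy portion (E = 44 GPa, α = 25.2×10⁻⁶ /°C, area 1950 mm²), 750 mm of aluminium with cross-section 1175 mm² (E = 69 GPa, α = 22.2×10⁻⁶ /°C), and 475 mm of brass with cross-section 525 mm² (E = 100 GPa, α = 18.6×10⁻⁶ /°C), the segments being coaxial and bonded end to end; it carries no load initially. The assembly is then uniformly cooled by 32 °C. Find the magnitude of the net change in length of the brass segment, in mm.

Free thermal contraction of the whole bar: Σ αᵢΔT Lᵢ = 25.2×10⁻⁶×32×425 + 22.2×10⁻⁶×32×750 + 18.6×10⁻⁶×32×475 = 1.158 mm.
Since the ends are fixed, an axial force P builds up, equal in every segment, with P · Σ Lᵢ/(AᵢEᵢ) = δ_free.
The series flexibility is Σ Lᵢ/(AᵢEᵢ) = 425/(1950×44×10³) + 750/(1175×69×10³) + 475/(525×100×10³) = 2.325×10⁻⁵ mm/N.
So P = 1.158 / 2.325×10⁻⁵ = 49.81 kN, tensile.
For the brass segment, free thermal change = 18.6×10⁻⁶×32×475 = 0.2827 mm and elastic change from P = 49810×475/(525×100×10³) = 0.4507 mm; these oppose, so the net change is 0.168 mm (segment lengthens).

|ΔL| ≈ 0.168 mm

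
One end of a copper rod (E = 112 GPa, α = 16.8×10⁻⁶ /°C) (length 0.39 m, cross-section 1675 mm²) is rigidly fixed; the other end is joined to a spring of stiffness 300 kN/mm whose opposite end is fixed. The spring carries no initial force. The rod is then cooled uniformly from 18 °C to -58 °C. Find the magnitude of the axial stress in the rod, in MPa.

σ ≈ 54.9 MPa (tensile)

The unrestrained thermal change is αΔT L = 16.8×10⁻⁶ × 76 × 390 = 0.498 mm.
With a force P in the spring, the elastic change of the rod is PL/(AE) and that of the spring is P/k; compatibility requires their sum to equal δ_free.
P [ L/(AE) + 1/k ] = δ_free → P [ 390/(1675×112×10³) + 1/(300×10³) ] = 0.498.
P = 0.498 / 5.412×10⁻⁶ = 92010 N.
σ = P/A = 92010/1675 = 54.93 MPa.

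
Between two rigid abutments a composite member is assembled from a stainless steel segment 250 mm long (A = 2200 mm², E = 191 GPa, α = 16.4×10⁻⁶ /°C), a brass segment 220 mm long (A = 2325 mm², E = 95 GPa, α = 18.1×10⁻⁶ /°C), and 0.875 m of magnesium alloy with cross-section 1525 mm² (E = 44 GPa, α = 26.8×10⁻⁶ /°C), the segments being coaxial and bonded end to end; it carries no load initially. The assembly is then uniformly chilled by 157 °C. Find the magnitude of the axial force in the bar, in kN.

P ≈ 338 kN (tensile)

Free thermal contraction of the whole bar: Σ αᵢΔT Lᵢ = 16.4×10⁻⁶×157×250 + 18.1×10⁻⁶×157×220 + 26.8×10⁻⁶×157×875 = 4.951 mm.
The walls prevent any net length change, so an axial force P (same in every segment) develops. Compatibility: P · Σ Lᵢ/(AᵢEᵢ) = δ_free.
Σ Lᵢ/(AᵢEᵢ) = 250/(2200×191×10³) + 220/(2325×95×10³) + 875/(1525×44×10³) = 1.463×10⁻⁵ mm/N.
So P = 4.951 / 1.463×10⁻⁵ = 338.4 kN, tensile.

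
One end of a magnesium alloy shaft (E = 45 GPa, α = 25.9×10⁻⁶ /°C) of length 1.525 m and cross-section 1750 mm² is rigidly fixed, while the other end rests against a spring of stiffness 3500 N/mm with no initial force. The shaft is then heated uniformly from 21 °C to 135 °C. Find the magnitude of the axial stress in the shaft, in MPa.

σ ≈ 8.43 MPa (compressive)

If the spring were absent the shaft would lengthen by αΔT L = 25.9×10⁻⁶ × 114 × 1525 = 4.503 mm.
With a force P in the spring, the elastic change of the shaft is PL/(AE) and that of the spring is P/k; compatibility requires their sum to equal δ_free.
P [ L/(AE) + 1/k ] = δ_free → P [ 1525/(1750×45×10³) + 1/(3500) ] = 4.503.
P = 4.503 / 0.0003051 = 14760 N.
σ = P/A = 14760/1750 = 8.434 MPa.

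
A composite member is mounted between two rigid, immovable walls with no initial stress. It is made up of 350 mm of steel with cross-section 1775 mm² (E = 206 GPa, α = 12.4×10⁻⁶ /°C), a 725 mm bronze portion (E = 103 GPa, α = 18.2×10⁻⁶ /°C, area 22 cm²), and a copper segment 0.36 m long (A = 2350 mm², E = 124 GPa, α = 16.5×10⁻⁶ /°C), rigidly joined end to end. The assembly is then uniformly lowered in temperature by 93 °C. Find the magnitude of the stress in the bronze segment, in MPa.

σ ≈ 184 MPa (tensile)

With the walls removed the bar would change length by δ_free = Σ αᵢΔT Lᵢ = 12.4×10⁻⁶×93×350 + 18.2×10⁻⁶×93×725 + 16.5×10⁻⁶×93×360 = 2.183 mm.
The rigid supports impose zero overall length change; the single axial force P common to all segments must satisfy P Σ Lᵢ/(AᵢEᵢ) = δ_free.
The series flexibility is Σ Lᵢ/(AᵢEᵢ) = 350/(1775×206×10³) + 725/(2200×103×10³) + 360/(2350×124×10³) = 5.392×10⁻⁶ mm/N.
So P = 2.183 / 5.392×10⁻⁶ = 404.9 kN, tensile.
σ_{bronze} = P / A = 404900 / 2200 = 184 MPa.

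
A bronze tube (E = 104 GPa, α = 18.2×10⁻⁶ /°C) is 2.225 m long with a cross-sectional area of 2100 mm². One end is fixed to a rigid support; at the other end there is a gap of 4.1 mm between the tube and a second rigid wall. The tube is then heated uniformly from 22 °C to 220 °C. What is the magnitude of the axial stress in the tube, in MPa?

Free thermal elongation = αΔT L = 18.2×10⁻⁶ × 198 × 2225 = 8.018 mm.
The gap closes (δ_free > 4.1 mm) and the wall then resists a further 8.018 − 4.1 = 3.918 mm of expansion.
Compatibility: PL/(AE) = 3.918 mm, so σ = P/A = E × (3.918/2225) = 183.1 MPa.

σ ≈ 183 MPa (compressive)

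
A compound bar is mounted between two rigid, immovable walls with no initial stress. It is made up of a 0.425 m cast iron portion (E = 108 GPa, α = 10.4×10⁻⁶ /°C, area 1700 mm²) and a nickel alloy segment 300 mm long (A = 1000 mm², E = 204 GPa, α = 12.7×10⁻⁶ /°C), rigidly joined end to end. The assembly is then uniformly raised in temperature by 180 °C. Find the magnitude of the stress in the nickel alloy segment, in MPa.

With the walls removed the bar would change length by δ_free = Σ αᵢΔT Lᵢ = 10.4×10⁻⁶×180×425 + 12.7×10⁻⁶×180×300 = 1.481 mm.
The rigid supports impose zero overall length change; the single axial force P common to all segments must satisfy P Σ Lᵢ/(AᵢEᵢ) = δ_free.
The series flexibility is Σ Lᵢ/(AᵢEᵢ) = 425/(1700×108×10³) + 300/(1000×204×10³) = 3.785×10⁻⁶ mm/N.
So P = 1.481 / 3.785×10⁻⁶ = 391.3 kN, compressive.
σ_{nickel alloy} = P / A = 391300 / 1000 = 391.3 MPa.

σ ≈ 391 MPa (compressive)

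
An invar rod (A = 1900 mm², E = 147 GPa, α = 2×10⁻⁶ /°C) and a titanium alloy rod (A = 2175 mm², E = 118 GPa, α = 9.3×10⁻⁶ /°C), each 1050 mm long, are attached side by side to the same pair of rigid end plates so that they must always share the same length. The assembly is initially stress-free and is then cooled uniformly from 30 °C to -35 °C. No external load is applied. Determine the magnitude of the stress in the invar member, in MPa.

σ ≈ 33.4 MPa (compressive)

Equilibrium of a rigid end plate with no external load gives equal and opposite internal forces ±P in the two members. Since α_{titanium alloy} > α_{invar}, cooling drives the titanium alloy into tension and the invar into compression.
Compatibility of the two members (thermal + elastic change equal): (α₁ − α₂)ΔT = P·[1/(A₁E₁) + 1/(A₂E₂)].
|α₁ − α₂|·ΔT = 7.3×10⁻⁶ × 65 = 0.0004745.
1/(A₁E₁) + 1/(A₂E₂) = 1/(1900×147×10³) + 1/(2175×118×10³) = 7.477×10⁻⁹ N⁻¹.
P = 0.0004745 / 7.477×10⁻⁹ = 63460 N = 63.46 kN.
σ_{invar} = P/A₁ = 63460/1900 = 33.4 MPa, compressive.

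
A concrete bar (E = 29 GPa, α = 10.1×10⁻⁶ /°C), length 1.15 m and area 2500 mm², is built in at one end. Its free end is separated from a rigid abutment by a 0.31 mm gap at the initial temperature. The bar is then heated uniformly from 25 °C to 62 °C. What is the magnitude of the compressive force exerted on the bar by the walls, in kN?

If the wall were absent the bar would grow by αΔT L = 10.1×10⁻⁶ × 37 × 1150 = 0.4298 mm.
This exceeds the 0.31 mm gap, so the wall pushes back. The portion of expansion that must be recovered elastically is δ_free − gap = 0.4298 − 0.31 = 0.1198 mm.
So σ = E(δ_free − g)/L = 29×10³ × 0.1198/1150 = 3.02 MPa.
Force on the wall = σA = 3.02 × 2500 mm² = 7.55 kN.

P ≈ 7.55 kN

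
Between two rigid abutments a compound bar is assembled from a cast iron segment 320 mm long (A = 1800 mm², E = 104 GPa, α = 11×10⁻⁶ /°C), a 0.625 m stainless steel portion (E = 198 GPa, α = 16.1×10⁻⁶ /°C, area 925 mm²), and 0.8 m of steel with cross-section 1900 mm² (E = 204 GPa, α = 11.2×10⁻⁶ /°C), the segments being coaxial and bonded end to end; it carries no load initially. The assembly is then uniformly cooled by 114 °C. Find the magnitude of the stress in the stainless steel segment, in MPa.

Free thermal contraction of the whole bar: Σ αᵢΔT Lᵢ = 11×10⁻⁶×114×320 + 16.1×10⁻⁶×114×625 + 11.2×10⁻⁶×114×800 = 2.57 mm.
The rigid supports impose zero overall length change; the single axial force P common to all segments must satisfy P Σ Lᵢ/(AᵢEᵢ) = δ_free.
Σ Lᵢ/(AᵢEᵢ) = 320/(1800×104×10³) + 625/(925×198×10³) + 800/(1900×204×10³) = 7.186×10⁻⁶ mm/N.
P = 2.57 / 7.186×10⁻⁶ = 357600 N = 357.6 kN, tensile.
σ_{stainless steel} = P / A = 357600 / 925 = 386.6 MPa.

σ ≈ 387 MPa (tensile)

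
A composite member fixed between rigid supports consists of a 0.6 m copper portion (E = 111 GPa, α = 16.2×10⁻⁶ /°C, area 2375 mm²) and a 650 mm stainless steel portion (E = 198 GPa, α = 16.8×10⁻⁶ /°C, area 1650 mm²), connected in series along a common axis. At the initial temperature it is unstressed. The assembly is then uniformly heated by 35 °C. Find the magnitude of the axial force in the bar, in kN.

P ≈ 169 kN (compressive)

Free thermal expansion of the whole bar: Σ αᵢΔT Lᵢ = 16.2×10⁻⁶×35×600 + 16.8×10⁻⁶×35×650 = 0.7224 mm.
Since the ends are fixed, an axial force P builds up, equal in every segment, with P · Σ Lᵢ/(AᵢEᵢ) = δ_free.
Σ Lᵢ/(AᵢEᵢ) = 600/(2375×111×10³) + 650/(1650×198×10³) = 4.266×10⁻⁶ mm/N.
P = 0.7224 / 4.266×10⁻⁶ = 169400 N = 169.4 kN, compressive.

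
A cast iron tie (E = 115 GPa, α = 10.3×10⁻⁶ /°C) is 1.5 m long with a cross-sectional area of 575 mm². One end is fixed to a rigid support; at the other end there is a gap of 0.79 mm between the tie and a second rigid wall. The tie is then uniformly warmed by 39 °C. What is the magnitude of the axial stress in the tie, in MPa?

Free thermal elongation = αΔT L = 10.3×10⁻⁶ × 39 × 1500 = 0.6026 mm.
This is smaller than the 0.79 mm clearance, so the tie expands freely without reaching the stop — the stress is zero.

σ ≈ 0 MPa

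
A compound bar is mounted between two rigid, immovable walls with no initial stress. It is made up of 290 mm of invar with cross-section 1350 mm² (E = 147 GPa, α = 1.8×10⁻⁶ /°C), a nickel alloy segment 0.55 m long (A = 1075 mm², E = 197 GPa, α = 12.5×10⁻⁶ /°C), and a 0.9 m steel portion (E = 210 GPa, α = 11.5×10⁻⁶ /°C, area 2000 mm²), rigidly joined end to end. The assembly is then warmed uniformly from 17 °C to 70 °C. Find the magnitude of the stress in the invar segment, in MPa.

Free thermal expansion of the whole bar: Σ αᵢΔT Lᵢ = 1.8×10⁻⁶×53×290 + 12.5×10⁻⁶×53×550 + 11.5×10⁻⁶×53×900 = 0.9406 mm.
Since the ends are fixed, an axial force P builds up, equal in every segment, with P · Σ Lᵢ/(AᵢEᵢ) = δ_free.
The series flexibility is Σ Lᵢ/(AᵢEᵢ) = 290/(1350×147×10³) + 550/(1075×197×10³) + 900/(2000×210×10³) = 6.201×10⁻⁶ mm/N.
P = 0.9406 / 6.201×10⁻⁶ = 151700 N = 151.7 kN, compressive.
σ_{invar} = P / A = 151700 / 1350 = 112.4 MPa.

σ ≈ 112 MPa (compressive)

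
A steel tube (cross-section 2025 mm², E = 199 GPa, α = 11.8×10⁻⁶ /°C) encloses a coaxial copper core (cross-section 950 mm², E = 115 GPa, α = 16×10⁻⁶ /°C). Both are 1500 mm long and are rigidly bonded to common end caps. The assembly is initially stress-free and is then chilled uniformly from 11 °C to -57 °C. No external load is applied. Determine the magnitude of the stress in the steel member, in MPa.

σ ≈ 12.1 MPa (compressive)

Both members must finish at the same length. With the larger α, the copper tends to over-contract; the plates restrain it, putting the copper in tension and the steel in compression. With no external load the two internal forces are equal and opposite, magnitude P.
Setting the final lengths equal and cancelling L: (α₁ − α₂)ΔT = P/(A₁E₁) + P/(A₂E₂).
|α₁ − α₂|·ΔT = 4.2×10⁻⁶ × 68 = 0.0002856.
1/(A₁E₁) + 1/(A₂E₂) = 1/(2025×199×10³) + 1/(950×115×10³) = 1.163×10⁻⁸ N⁻¹.
P = 0.0002856 / 1.163×10⁻⁸ = 24550 N = 24.55 kN.
σ_{steel} = P/A₁ = 24550/2025 = 12.12 MPa, compressive.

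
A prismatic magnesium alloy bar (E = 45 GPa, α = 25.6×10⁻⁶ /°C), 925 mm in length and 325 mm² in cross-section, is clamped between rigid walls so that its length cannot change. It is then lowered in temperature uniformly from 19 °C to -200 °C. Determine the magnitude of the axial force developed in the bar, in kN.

Full restraint means ε = 0, so the stress is σ = EαΔT = 45×10³ × 25.6×10⁻⁶ × 219 = 252.3 MPa.
Then P = σA = 252.3 × 325 mm² = 81.99 kN, tensile.

P ≈ 82 kN (tensile)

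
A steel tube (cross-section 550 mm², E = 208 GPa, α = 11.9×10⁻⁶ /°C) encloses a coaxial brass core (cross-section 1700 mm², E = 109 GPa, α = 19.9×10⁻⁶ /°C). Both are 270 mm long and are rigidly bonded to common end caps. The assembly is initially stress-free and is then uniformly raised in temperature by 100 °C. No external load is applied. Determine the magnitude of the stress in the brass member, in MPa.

Equilibrium of a rigid end plate with no external load gives equal and opposite internal forces ±P in the two members. Since α_{brass} > α_{steel}, heating drives the brass into compression and the steel into tension.
Setting the final lengths equal and cancelling L: (α₁ − α₂)ΔT = P/(A₁E₁) + P/(A₂E₂).
|α₁ − α₂|·ΔT = 8×10⁻⁶ × 100 = 0.0008.
1/(A₁E₁) + 1/(A₂E₂) = 1/(550×208×10³) + 1/(1700×109×10³) = 1.414×10⁻⁸ N⁻¹.
P = 0.0008 / 1.414×10⁻⁸ = 56590 N = 56.59 kN.
σ_{brass} = P/A₂ = 56590/1700 = 33.29 MPa, compressive.

σ ≈ 33.3 MPa (compressive)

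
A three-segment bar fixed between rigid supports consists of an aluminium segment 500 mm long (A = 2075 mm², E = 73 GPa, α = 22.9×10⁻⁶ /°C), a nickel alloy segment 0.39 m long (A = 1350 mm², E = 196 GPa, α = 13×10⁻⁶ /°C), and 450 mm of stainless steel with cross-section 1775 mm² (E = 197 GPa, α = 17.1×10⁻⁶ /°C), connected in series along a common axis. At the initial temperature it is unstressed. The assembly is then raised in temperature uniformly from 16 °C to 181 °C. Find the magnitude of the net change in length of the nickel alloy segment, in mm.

With the walls removed the bar would change length by δ_free = Σ αᵢΔT Lᵢ = 22.9×10⁻⁶×165×500 + 13×10⁻⁶×165×390 + 17.1×10⁻⁶×165×450 = 3.995 mm.
The rigid supports impose zero overall length change; the single axial force P common to all segments must satisfy P Σ Lᵢ/(AᵢEᵢ) = δ_free.
Σ Lᵢ/(AᵢEᵢ) = 500/(2075×73×10³) + 390/(1350×196×10³) + 450/(1775×197×10³) = 6.062×10⁻⁶ mm/N.
Hence P = δ_free / Σ(L/AE) = 3.995/6.062×10⁻⁶ = 659.1 kN (compressive).
For the nickel alloy segment, free thermal change = 13×10⁻⁶×165×390 = 0.8365 mm and elastic change from P = 659100×390/(1350×196×10³) = 0.9715 mm; these oppose, so the net change is 0.135 mm (segment shortens).

|ΔL| ≈ 0.135 mm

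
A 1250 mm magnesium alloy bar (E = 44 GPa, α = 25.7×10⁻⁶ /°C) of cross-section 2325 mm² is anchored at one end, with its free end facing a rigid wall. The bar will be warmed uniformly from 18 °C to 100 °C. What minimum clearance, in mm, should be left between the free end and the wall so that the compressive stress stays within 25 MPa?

Free expansion if unrestrained: δ_free = αΔT L = 25.7×10⁻⁶ × 82 × 1250 = 2.634 mm.
At the allowable stress the elastic shortening the wall may impose is σL/E = 25 × 1250 / (44×10³) = 0.7102 mm.
So the gap has to take up the difference, g_min = δ_free − σL/E = 2.634 − 0.7102 = 1.924 mm.

g ≈ 1.92 mm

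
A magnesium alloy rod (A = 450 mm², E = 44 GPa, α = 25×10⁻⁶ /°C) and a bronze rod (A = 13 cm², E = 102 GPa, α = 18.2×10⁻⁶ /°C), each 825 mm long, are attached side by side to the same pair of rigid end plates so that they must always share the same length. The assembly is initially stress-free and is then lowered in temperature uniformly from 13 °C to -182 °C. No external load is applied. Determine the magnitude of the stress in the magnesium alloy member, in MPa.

Equilibrium of a rigid end plate with no external load gives equal and opposite internal forces ±P in the two members. Since α_{magnesium alloy} > α_{bronze}, cooling drives the magnesium alloy into tension and the bronze into compression.
Equating the net (thermal + elastic) strains gives |α₁ − α₂|·ΔT = P·[1/(A₁E₁) + 1/(A₂E₂)].
|α₁ − α₂|·ΔT = 6.8×10⁻⁶ × 195 = 0.001326.
1/(A₁E₁) + 1/(A₂E₂) = 1/(450×44×10³) + 1/(1300×102×10³) = 5.805×10⁻⁸ N⁻¹.
So P = 0.001326 / 5.805×10⁻⁸ = 22.84 kN.
σ_{magnesium alloy} = P/A₁ = 22840/450 = 50.76 MPa, tensile.

σ ≈ 50.8 MPa (tensile)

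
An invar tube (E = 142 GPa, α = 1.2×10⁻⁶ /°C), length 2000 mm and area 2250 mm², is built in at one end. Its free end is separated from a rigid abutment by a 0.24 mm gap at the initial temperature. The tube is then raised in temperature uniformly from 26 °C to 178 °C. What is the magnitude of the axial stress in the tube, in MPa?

σ ≈ 8.86 MPa (compressive)

Free thermal elongation = αΔT L = 1.2×10⁻⁶ × 152 × 2000 = 0.3648 mm.
After closing the 0.24 mm clearance, 0.3648 − 0.24 = 0.1248 mm of expansion remains to be suppressed by the wall.
So σ = E(δ_free − g)/L = 142×10³ × 0.1248/2000 = 8.861 MPa.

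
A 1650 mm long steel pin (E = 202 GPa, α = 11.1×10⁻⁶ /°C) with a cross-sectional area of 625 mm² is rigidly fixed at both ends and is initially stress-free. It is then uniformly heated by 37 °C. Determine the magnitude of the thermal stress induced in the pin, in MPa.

Because both ends are immovable the net strain is zero, and the suppressed thermal strain is αΔT = 11.1×10⁻⁶ × 37 = 410.7×10⁻⁶.
σ = EαΔT = 202×10³ × 11.1×10⁻⁶ × 37 = 82.96 MPa (compressive; the pin is trying to expand).

σ ≈ 83 MPa (compressive)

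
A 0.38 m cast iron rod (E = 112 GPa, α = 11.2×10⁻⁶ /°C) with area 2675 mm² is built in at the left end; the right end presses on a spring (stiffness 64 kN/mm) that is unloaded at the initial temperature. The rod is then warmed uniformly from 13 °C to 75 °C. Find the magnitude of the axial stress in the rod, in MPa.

σ ≈ 5.84 MPa (compressive)

If the spring were absent the rod would lengthen by αΔT L = 11.2×10⁻⁶ × 62 × 380 = 0.2639 mm.
With a force P in the spring, the elastic change of the rod is PL/(AE) and that of the spring is P/k; compatibility requires their sum to equal δ_free.
So P = δ_free / [L/(AE) + 1/k] = 0.2639 / [ 380/(2675×112×10³) + 1/(64×10³) ].
P = 0.2639 / 1.689×10⁻⁵ = 15620 N.
σ = P/A = 15620/2675 = 5.839 MPa.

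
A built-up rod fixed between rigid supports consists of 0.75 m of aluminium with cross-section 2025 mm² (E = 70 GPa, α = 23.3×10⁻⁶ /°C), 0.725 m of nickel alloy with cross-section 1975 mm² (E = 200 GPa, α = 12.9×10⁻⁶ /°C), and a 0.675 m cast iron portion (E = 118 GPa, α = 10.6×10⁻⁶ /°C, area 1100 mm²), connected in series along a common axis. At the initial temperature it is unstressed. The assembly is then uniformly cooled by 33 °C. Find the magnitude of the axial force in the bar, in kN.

Free thermal contraction of the whole bar: Σ αᵢΔT Lᵢ = 23.3×10⁻⁶×33×750 + 12.9×10⁻⁶×33×725 + 10.6×10⁻⁶×33×675 = 1.121 mm.
The walls prevent any net length change, so an axial force P (same in every segment) develops. Compatibility: P · Σ Lᵢ/(AᵢEᵢ) = δ_free.
Σ Lᵢ/(AᵢEᵢ) = 750/(2025×70×10³) + 725/(1975×200×10³) + 675/(1100×118×10³) = 1.233×10⁻⁵ mm/N.
P = 1.121 / 1.233×10⁻⁵ = 90970 N = 90.97 kN, tensile.

P ≈ 91 kN (tensile)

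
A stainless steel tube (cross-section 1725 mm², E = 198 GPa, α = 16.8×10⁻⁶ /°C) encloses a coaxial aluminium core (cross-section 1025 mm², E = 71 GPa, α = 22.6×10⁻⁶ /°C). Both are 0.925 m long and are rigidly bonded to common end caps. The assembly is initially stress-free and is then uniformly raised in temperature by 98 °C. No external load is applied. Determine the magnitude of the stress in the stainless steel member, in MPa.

σ ≈ 19.8 MPa (tensile)

Equilibrium of a rigid end plate with no external load gives equal and opposite internal forces ±P in the two members. Since α_{aluminium} > α_{stainless steel}, heating drives the aluminium into compression and the stainless steel into tension.
Compatibility of the two members (thermal + elastic change equal): (α₁ − α₂)ΔT = P·[1/(A₁E₁) + 1/(A₂E₂)].
|α₁ − α₂|·ΔT = 5.8×10⁻⁶ × 98 = 0.0005684.
1/(A₁E₁) + 1/(A₂E₂) = 1/(1725×198×10³) + 1/(1025×71×10³) = 1.667×10⁻⁸ N⁻¹.
P = 0.0005684 / 1.667×10⁻⁸ = 34100 N = 34.1 kN.
σ_{stainless steel} = P/A₁ = 34100/1725 = 19.77 MPa, tensile.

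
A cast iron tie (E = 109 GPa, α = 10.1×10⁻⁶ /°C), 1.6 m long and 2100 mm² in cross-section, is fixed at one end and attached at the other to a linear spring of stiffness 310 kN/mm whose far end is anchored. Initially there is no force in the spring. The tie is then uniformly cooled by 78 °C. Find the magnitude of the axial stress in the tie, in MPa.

σ ≈ 58.8 MPa (tensile)

Free thermal contraction: δ_free = αΔT L = 10.1×10⁻⁶ × 78 × 1600 = 1.26 mm.
With a force P in the spring, the elastic change of the tie is PL/(AE) and that of the spring is P/k; compatibility requires their sum to equal δ_free.
P [ L/(AE) + 1/k ] = δ_free → P [ 1600/(2100×109×10³) + 1/(310×10³) ] = 1.26.
P = 1.26 / 1.022×10⁻⁵ = 123400 N.
σ = P/A = 123400/2100 = 58.76 MPa.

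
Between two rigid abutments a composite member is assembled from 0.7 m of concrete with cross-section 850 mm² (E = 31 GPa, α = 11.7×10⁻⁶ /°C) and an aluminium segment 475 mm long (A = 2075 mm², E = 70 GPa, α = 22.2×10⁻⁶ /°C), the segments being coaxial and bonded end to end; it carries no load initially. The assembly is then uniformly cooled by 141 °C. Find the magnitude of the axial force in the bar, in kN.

P ≈ 88.5 kN (tensile)

Free thermal contraction of the whole bar: Σ αᵢΔT Lᵢ = 11.7×10⁻⁶×141×700 + 22.2×10⁻⁶×141×475 = 2.642 mm.
Since the ends are fixed, an axial force P builds up, equal in every segment, with P · Σ Lᵢ/(AᵢEᵢ) = δ_free.
Σ Lᵢ/(AᵢEᵢ) = 700/(850×31×10³) + 475/(2075×70×10³) = 2.984×10⁻⁵ mm/N.
So P = 2.642 / 2.984×10⁻⁵ = 88.54 kN, tensile.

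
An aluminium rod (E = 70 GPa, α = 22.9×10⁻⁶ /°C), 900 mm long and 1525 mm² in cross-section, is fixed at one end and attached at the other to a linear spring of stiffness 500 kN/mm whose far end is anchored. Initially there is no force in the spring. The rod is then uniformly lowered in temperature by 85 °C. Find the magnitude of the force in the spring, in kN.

P ≈ 168 kN

If the spring were absent the rod would shorten by αΔT L = 22.9×10⁻⁶ × 85 × 900 = 1.752 mm.
Let P be the tensile force in the spring. The rod extends elastically by PL/(AE) and the spring stretches by P/k; together these equal δ_free.
P [ L/(AE) + 1/k ] = δ_free → P [ 900/(1525×70×10³) + 1/(500×10³) ] = 1.752.
P = 1.752 / 1.043×10⁻⁵ = 167900 N.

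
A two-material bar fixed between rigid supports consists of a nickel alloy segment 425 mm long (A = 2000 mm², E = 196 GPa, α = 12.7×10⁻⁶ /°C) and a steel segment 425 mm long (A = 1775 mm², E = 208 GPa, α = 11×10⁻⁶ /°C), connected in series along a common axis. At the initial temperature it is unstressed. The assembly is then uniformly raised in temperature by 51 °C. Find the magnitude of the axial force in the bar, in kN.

P ≈ 230 kN (compressive)

If the supports were absent, the total length change would be Σ αᵢΔT Lᵢ = 12.7×10⁻⁶×51×425 + 11×10⁻⁶×51×425 = 0.5137 mm.
The walls prevent any net length change, so an axial force P (same in every segment) develops. Compatibility: P · Σ Lᵢ/(AᵢEᵢ) = δ_free.
The series flexibility is Σ Lᵢ/(AᵢEᵢ) = 425/(2000×196×10³) + 425/(1775×208×10³) = 2.235×10⁻⁶ mm/N.
Hence P = δ_free / Σ(L/AE) = 0.5137/2.235×10⁻⁶ = 229.8 kN (compressive).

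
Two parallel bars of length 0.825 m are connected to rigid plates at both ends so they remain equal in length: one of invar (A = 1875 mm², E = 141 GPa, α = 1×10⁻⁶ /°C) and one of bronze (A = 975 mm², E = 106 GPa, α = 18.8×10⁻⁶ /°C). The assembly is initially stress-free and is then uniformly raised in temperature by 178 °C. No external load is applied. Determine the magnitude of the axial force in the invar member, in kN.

P ≈ 235 kN (tensile in the invar)

Both members must finish at the same length. With the larger α, the bronze tends to over-expand; the plates restrain it, putting the bronze in compression and the invar in tension. With no external load the two internal forces are equal and opposite, magnitude P.
Compatibility of the two members (thermal + elastic change equal): (α₁ − α₂)ΔT = P·[1/(A₁E₁) + 1/(A₂E₂)].
|α₁ − α₂|·ΔT = 17.8×10⁻⁶ × 178 = 0.003168.
1/(A₁E₁) + 1/(A₂E₂) = 1/(1875×141×10³) + 1/(975×106×10³) = 1.346×10⁻⁸ N⁻¹.
So P = 0.003168 / 1.346×10⁻⁸ = 235.4 kN.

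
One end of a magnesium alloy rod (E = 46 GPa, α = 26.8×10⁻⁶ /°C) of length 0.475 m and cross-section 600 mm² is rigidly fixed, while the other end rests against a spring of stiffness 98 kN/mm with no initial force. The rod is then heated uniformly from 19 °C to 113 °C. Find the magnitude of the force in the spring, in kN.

P ≈ 43.6 kN

If the spring were absent the rod would lengthen by αΔT L = 26.8×10⁻⁶ × 94 × 475 = 1.197 mm.
With a force P in the spring, the elastic change of the rod is PL/(AE) and that of the spring is P/k; compatibility requires their sum to equal δ_free.
So P = δ_free / [L/(AE) + 1/k] = 1.197 / [ 475/(600×46×10³) + 1/(98×10³) ].
P = 1.197 / 2.741×10⁻⁵ = 43650 N.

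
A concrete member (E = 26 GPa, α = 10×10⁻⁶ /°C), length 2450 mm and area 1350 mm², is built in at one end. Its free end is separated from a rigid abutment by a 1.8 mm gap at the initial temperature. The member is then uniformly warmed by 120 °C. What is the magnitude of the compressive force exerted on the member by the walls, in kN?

If the wall were absent the member would grow by αΔT L = 10×10⁻⁶ × 120 × 2450 = 2.94 mm.
This exceeds the 1.8 mm gap, so the wall pushes back. The portion of expansion that must be recovered elastically is δ_free − gap = 2.94 − 1.8 = 1.14 mm.
So σ = E(δ_free − g)/L = 26×10³ × 1.14/2450 = 12.1 MPa.
Force on the wall = σA = 12.1 × 1350 mm² = 16.33 kN.

P ≈ 16.3 kN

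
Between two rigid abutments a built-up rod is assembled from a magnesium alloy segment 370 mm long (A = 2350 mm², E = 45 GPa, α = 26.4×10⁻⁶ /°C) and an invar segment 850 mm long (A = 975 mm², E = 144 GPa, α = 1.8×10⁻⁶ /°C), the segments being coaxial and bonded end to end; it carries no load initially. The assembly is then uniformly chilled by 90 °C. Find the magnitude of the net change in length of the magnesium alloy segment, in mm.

|ΔL| ≈ 0.507 mm

Free thermal contraction of the whole bar: Σ αᵢΔT Lᵢ = 26.4×10⁻⁶×90×370 + 1.8×10⁻⁶×90×850 = 1.017 mm.
Since the ends are fixed, an axial force P builds up, equal in every segment, with P · Σ Lᵢ/(AᵢEᵢ) = δ_free.
The series flexibility is Σ Lᵢ/(AᵢEᵢ) = 370/(2350×45×10³) + 850/(975×144×10³) = 9.553×10⁻⁶ mm/N.
Hence P = δ_free / Σ(L/AE) = 1.017/9.553×10⁻⁶ = 106.4 kN (tensile).
For the magnesium alloy segment, free thermal change = 26.4×10⁻⁶×90×370 = 0.8791 mm and elastic change from P = 106400×370/(2350×45×10³) = 0.3724 mm; these oppose, so the net change is 0.507 mm (segment shortens).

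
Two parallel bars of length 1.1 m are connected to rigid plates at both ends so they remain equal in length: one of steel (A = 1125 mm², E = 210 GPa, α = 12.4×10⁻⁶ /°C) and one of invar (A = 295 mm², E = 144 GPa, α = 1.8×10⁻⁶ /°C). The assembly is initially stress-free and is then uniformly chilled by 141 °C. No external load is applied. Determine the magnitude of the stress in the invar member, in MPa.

Both members must finish at the same length. With the larger α, the steel tends to over-contract; the plates restrain it, putting the steel in tension and the invar in compression. With no external load the two internal forces are equal and opposite, magnitude P.
Equating the net (thermal + elastic) strains gives |α₁ − α₂|·ΔT = P·[1/(A₁E₁) + 1/(A₂E₂)].
|α₁ − α₂|·ΔT = 10.6×10⁻⁶ × 141 = 0.001495.
1/(A₁E₁) + 1/(A₂E₂) = 1/(1125×210×10³) + 1/(295×144×10³) = 2.777×10⁻⁸ N⁻¹.
So P = 0.001495 / 2.777×10⁻⁸ = 53.81 kN.
σ_{invar} = P/A₂ = 53810/295 = 182.4 MPa, compressive.

σ ≈ 182 MPa (compressive)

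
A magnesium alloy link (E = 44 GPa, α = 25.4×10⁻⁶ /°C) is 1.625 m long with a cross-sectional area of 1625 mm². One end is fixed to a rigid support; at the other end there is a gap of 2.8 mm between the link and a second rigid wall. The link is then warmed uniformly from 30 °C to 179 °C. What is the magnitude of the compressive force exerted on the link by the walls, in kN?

Unrestrained expansion: δ_free = αΔT L = 25.4×10⁻⁶ × 149 × 1625 = 6.15 mm.
The gap closes (δ_free > 2.8 mm) and the wall then resists a further 6.15 − 2.8 = 3.35 mm of expansion.
Compatibility: PL/(AE) = 3.35 mm, so σ = P/A = E × (3.35/1625) = 90.71 MPa.
P = σA = 90.71 × 1625 = 147.4 kN.

P ≈ 147 kN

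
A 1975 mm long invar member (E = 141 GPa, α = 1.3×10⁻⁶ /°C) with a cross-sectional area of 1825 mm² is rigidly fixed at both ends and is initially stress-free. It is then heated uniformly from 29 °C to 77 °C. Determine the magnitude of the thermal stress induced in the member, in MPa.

With length fixed, the mechanical strain must cancel the thermal strain αΔT = 1.3×10⁻⁶ × 48 = 62.4×10⁻⁶.
σ = EαΔT = 141×10³ × 1.3×10⁻⁶ × 48 = 8.798 MPa (compressive; the member is trying to expand).

σ ≈ 8.8 MPa (compressive)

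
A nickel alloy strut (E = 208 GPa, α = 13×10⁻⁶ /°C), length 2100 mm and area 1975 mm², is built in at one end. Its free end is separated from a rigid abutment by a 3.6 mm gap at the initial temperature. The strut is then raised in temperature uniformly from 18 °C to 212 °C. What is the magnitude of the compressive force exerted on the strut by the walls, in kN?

P ≈ 332 kN

Free thermal elongation = αΔT L = 13×10⁻⁶ × 194 × 2100 = 5.296 mm.
After closing the 3.6 mm clearance, 5.296 − 3.6 = 1.696 mm of expansion remains to be suppressed by the wall.
That suppressed elongation corresponds to σ = E·Δ/L = 208×10³ × 1.696/2100 = 168 MPa.
P = σA = 168 × 1975 = 331.8 kN.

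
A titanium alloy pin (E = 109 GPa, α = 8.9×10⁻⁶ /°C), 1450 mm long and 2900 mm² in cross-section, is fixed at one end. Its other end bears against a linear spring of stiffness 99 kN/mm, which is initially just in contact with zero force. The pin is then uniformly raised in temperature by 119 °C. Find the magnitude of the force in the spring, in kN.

Free thermal expansion: δ_free = αΔT L = 8.9×10⁻⁶ × 119 × 1450 = 1.536 mm.
With a force P in the spring, the elastic change of the pin is PL/(AE) and that of the spring is P/k; compatibility requires their sum to equal δ_free.
P [ L/(AE) + 1/k ] = δ_free → P [ 1450/(2900×109×10³) + 1/(99×10³) ] = 1.536.
P = 1.536 / 1.469×10⁻⁵ = 104600 N.

P ≈ 105 kN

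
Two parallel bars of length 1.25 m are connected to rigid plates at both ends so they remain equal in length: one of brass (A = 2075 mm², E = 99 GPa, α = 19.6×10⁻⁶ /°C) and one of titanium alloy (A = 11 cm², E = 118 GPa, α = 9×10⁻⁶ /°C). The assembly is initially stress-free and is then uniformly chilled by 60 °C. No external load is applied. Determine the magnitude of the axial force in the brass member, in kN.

P ≈ 50.6 kN (tensile in the brass)

Both members must finish at the same length. With the larger α, the brass tends to over-contract; the plates restrain it, putting the brass in tension and the titanium alloy in compression. With no external load the two internal forces are equal and opposite, magnitude P.
Compatibility of the two members (thermal + elastic change equal): (α₁ − α₂)ΔT = P·[1/(A₁E₁) + 1/(A₂E₂)].
|α₁ − α₂|·ΔT = 10.6×10⁻⁶ × 60 = 0.000636.
1/(A₁E₁) + 1/(A₂E₂) = 1/(2075×99×10³) + 1/(1100×118×10³) = 1.257×10⁻⁸ N⁻¹.
P = 0.000636 / 1.257×10⁻⁸ = 50590 N = 50.59 kN.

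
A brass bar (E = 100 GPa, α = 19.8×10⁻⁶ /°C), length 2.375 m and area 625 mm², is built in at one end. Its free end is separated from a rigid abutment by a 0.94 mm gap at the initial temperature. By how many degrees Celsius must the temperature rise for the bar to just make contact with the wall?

Contact occurs when the free expansion equals the gap: αΔT L = 0.94 mm.
ΔT = 0.94 / (19.8×10⁻⁶ × 2375) = 19.99 °C.

ΔT ≈ 20 °C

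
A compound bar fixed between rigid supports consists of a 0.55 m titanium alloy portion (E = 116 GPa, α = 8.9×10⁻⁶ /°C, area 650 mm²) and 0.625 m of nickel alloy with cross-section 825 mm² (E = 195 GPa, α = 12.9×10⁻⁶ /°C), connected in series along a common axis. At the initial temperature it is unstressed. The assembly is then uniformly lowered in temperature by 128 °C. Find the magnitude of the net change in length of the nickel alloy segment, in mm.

|ΔL| ≈ 0.456 mm

With the walls removed the bar would change length by δ_free = Σ αᵢΔT Lᵢ = 8.9×10⁻⁶×128×550 + 12.9×10⁻⁶×128×625 = 1.659 mm.
Since the ends are fixed, an axial force P builds up, equal in every segment, with P · Σ Lᵢ/(AᵢEᵢ) = δ_free.
The series flexibility is Σ Lᵢ/(AᵢEᵢ) = 550/(650×116×10³) + 625/(825×195×10³) = 1.118×10⁻⁵ mm/N.
So P = 1.659 / 1.118×10⁻⁵ = 148.4 kN, tensile.
For the nickel alloy segment, free thermal change = 12.9×10⁻⁶×128×625 = 1.032 mm and elastic change from P = 148400×625/(825×195×10³) = 0.5764 mm; these oppose, so the net change is 0.456 mm (segment shortens).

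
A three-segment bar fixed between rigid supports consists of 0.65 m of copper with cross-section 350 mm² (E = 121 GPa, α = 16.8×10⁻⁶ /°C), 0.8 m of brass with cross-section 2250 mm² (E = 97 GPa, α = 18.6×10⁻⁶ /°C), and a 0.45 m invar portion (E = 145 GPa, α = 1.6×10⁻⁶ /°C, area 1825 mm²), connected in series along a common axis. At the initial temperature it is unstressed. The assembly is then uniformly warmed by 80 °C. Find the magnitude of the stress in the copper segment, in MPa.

σ ≈ 293 MPa (compressive)

With the walls removed the bar would change length by δ_free = Σ αᵢΔT Lᵢ = 16.8×10⁻⁶×80×650 + 18.6×10⁻⁶×80×800 + 1.6×10⁻⁶×80×450 = 2.122 mm.
The walls prevent any net length change, so an axial force P (same in every segment) develops. Compatibility: P · Σ Lᵢ/(AᵢEᵢ) = δ_free.
The series flexibility is Σ Lᵢ/(AᵢEᵢ) = 650/(350×121×10³) + 800/(2250×97×10³) + 450/(1825×145×10³) = 2.071×10⁻⁵ mm/N.
Hence P = δ_free / Σ(L/AE) = 2.122/2.071×10⁻⁵ = 102.4 kN (compressive).
σ_{copper} = P / A = 102400 / 350 = 292.6 MPa.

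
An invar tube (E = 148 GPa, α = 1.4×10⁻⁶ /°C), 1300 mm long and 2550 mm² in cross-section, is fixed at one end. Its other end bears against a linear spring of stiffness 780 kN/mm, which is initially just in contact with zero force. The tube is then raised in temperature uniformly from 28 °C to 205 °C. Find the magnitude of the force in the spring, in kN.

Free thermal expansion: δ_free = αΔT L = 1.4×10⁻⁶ × 177 × 1300 = 0.3221 mm.
With a force P in the spring, the elastic change of the tube is PL/(AE) and that of the spring is P/k; compatibility requires their sum to equal δ_free.
P [ L/(AE) + 1/k ] = δ_free → P [ 1300/(2550×148×10³) + 1/(780×10³) ] = 0.3221.
P = 0.3221 / 4.727×10⁻⁶ = 68150 N.

P ≈ 68.2 kN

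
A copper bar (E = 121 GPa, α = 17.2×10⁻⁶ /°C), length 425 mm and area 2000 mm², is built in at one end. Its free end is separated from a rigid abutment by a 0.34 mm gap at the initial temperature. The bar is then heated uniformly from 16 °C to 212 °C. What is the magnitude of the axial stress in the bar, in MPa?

σ ≈ 311 MPa (compressive)

If the wall were absent the bar would grow by αΔT L = 17.2×10⁻⁶ × 196 × 425 = 1.433 mm.
This exceeds the 0.34 mm gap, so the wall pushes back. The portion of expansion that must be recovered elastically is δ_free − gap = 1.433 − 0.34 = 1.093 mm.
Compatibility: PL/(AE) = 1.093 mm, so σ = P/A = E × (1.093/425) = 311.1 MPa.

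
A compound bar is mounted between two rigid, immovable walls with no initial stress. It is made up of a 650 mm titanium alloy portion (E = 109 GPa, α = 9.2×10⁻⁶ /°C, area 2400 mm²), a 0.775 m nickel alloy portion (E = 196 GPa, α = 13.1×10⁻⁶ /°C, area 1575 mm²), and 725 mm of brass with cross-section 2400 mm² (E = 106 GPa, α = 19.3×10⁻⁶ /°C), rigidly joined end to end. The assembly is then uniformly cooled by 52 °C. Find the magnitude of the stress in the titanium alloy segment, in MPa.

If the supports were absent, the total length change would be Σ αᵢΔT Lᵢ = 9.2×10⁻⁶×52×650 + 13.1×10⁻⁶×52×775 + 19.3×10⁻⁶×52×725 = 1.566 mm.
Since the ends are fixed, an axial force P builds up, equal in every segment, with P · Σ Lᵢ/(AᵢEᵢ) = δ_free.
The series flexibility is Σ Lᵢ/(AᵢEᵢ) = 650/(2400×109×10³) + 775/(1575×196×10³) + 725/(2400×106×10³) = 7.845×10⁻⁶ mm/N.
Hence P = δ_free / Σ(L/AE) = 1.566/7.845×10⁻⁶ = 199.7 kN (tensile).
σ_{titanium alloy} = P / A = 199700 / 2400 = 83.2 MPa.

σ ≈ 83.2 MPa (tensile)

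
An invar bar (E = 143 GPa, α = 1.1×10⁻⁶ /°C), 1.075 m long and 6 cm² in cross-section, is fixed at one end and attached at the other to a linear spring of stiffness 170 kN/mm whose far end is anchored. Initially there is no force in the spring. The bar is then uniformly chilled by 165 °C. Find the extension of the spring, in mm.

Free thermal contraction: δ_free = αΔT L = 1.1×10⁻⁶ × 165 × 1075 = 0.1951 mm.
With a force P in the spring, the elastic change of the bar is PL/(AE) and that of the spring is P/k; compatibility requires their sum to equal δ_free.
So P = δ_free / [L/(AE) + 1/k] = 0.1951 / [ 1075/(600×143×10³) + 1/(170×10³) ].
P = 0.1951 / 1.841×10⁻⁵ = 10600 N.
Spring extension = P/k = 10600/(170×10³) = 0.06234 mm.

δ ≈ 0.0623 mm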